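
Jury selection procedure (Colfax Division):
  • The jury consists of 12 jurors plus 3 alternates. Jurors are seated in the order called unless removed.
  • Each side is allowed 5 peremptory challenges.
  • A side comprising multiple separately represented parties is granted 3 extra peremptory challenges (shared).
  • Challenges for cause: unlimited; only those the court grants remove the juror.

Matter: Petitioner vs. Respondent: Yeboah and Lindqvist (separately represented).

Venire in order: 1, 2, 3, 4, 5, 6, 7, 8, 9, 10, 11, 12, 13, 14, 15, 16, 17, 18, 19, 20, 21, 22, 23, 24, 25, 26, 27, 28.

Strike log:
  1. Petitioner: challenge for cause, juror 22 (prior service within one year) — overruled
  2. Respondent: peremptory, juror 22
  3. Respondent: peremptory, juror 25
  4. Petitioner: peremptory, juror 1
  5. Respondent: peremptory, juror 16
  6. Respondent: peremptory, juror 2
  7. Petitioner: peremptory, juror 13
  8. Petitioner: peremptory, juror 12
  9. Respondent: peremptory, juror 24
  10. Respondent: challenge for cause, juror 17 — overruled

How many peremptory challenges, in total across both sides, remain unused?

Petitioner allotment: 5. Respondent allotment: 5 base + 3 multi-party = 8.
Petitioner peremptories used: #1, #13, #12 — 3 (the for-cause on #22 doesn't count).
Respondent peremptories used: #22, #25, #16, #2, #24 — 5 (the for-cause on #17 doesn't count).
Remaining: (5 − 3) + (8 − 5) = 5.

5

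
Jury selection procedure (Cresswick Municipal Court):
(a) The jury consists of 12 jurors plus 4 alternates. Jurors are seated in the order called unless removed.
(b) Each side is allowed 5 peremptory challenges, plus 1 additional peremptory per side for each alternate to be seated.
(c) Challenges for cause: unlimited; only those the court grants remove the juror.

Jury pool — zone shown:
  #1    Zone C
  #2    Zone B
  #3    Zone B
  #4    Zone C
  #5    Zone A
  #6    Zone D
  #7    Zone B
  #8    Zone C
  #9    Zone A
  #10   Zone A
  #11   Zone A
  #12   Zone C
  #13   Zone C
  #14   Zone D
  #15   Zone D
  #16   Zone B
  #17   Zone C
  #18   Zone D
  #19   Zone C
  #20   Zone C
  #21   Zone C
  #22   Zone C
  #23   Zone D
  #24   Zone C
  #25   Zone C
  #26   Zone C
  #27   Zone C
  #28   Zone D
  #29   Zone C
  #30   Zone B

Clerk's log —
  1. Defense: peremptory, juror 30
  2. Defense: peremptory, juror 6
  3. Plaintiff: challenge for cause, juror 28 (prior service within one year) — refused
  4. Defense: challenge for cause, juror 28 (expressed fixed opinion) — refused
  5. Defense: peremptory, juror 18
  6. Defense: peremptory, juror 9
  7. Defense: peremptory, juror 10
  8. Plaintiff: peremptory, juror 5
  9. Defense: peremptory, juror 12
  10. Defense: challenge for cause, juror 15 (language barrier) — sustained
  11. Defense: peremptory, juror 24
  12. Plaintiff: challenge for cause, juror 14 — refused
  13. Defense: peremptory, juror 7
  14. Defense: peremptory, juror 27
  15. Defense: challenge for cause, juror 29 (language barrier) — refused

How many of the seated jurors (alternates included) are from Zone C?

10

Removed: #5, #6, #7, #9, #10, #12, #15, #18, #24, #27, #30.
Seated (16 incl. alternates): #1, #2, #3, #4, #8, #11, #13, #14, #16, #17, #19, #20, #21, #22, #23, #25.
Of those, in Zone C: #1, #4, #8, #13, #17, #19, #20, #21, #22, #25 → 10.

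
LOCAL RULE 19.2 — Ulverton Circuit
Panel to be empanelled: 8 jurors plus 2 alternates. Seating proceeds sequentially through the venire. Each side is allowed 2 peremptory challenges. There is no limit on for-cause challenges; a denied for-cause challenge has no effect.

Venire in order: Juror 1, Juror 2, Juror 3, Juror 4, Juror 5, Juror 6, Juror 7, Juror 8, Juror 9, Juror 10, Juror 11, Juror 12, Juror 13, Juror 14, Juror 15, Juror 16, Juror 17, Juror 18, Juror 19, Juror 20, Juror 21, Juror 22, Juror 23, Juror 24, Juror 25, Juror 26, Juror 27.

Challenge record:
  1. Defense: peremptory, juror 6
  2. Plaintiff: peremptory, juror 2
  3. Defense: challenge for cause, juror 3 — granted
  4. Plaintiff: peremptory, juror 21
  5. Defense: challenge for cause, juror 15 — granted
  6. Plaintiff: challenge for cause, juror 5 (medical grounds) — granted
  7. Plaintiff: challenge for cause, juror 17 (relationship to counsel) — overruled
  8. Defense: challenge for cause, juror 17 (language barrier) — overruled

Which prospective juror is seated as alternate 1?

Removed: #2, #3, #5, #6, #15, #21. (#17 stays — for-cause denied.)
Seating in order: seats 1–8 → #1, #4, #7, #8, #9, #10, #11, #12; alternates → #13, #14.
So alternate 1 is #13.

13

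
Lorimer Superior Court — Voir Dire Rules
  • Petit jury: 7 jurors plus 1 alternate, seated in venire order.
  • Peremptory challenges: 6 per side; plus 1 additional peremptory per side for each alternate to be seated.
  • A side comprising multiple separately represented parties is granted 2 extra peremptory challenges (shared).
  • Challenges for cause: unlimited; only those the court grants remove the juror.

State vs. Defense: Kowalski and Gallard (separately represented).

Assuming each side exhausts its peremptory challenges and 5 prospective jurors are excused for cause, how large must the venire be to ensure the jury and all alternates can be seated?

29

Seats to fill: 7 + 1 alternates = 8.
Peremptories — State: 6 + 1×1 = 7; Defense: 6 + 1×1 + 2 = 9; total 16.
For-cause removals: 5.
Minimum venire: 8 + 16 + 5 = 29.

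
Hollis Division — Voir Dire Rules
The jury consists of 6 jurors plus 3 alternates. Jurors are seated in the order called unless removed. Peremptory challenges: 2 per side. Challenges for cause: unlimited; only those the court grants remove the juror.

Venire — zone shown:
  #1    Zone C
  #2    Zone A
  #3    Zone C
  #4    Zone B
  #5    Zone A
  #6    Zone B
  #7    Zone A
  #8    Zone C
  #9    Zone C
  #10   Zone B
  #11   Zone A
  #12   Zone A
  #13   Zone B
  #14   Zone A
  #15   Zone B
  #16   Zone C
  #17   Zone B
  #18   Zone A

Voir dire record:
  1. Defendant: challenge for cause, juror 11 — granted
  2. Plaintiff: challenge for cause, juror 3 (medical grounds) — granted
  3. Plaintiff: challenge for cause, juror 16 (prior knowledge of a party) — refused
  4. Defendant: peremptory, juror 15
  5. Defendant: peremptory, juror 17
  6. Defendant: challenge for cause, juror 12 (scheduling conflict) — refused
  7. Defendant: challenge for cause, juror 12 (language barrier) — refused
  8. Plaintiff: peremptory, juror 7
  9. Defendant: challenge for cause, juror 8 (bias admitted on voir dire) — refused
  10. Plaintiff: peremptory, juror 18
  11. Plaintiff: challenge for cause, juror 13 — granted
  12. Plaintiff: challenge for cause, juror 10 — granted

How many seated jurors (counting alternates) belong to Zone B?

Removed: #3, #7, #10, #11, #13, #15, #17, #18.
Seated (9 incl. alternates): #1, #2, #4, #5, #6, #8, #9, #12, #14.
Of those, in Zone B: #4, #6 → 2.

2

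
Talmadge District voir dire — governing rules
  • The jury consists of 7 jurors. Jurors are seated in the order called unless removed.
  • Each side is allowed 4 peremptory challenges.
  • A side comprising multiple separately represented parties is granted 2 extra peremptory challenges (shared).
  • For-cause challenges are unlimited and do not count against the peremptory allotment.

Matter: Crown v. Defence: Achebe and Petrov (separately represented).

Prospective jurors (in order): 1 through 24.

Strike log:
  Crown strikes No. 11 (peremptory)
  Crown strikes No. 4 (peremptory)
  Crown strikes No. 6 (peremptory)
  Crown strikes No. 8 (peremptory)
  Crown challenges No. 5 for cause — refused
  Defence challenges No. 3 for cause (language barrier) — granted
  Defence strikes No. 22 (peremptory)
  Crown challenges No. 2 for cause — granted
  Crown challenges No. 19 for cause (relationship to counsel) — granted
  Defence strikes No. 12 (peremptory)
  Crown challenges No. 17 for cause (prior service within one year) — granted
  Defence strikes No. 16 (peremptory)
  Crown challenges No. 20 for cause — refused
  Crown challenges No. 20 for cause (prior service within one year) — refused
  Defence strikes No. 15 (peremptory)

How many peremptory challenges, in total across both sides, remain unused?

2

Crown allotment: 4. Defence allotment: 4 base + 2 multi-party = 6.
Crown peremptories used: #11, #4, #6, #8 — 4 (for-cause on #5, #2, #19, #17, #20, #20 don't count).
Defence peremptories used: #22, #12, #16, #15 — 4 (the for-cause on #3 doesn't count).
Remaining: (4 − 4) + (6 − 4) = 2.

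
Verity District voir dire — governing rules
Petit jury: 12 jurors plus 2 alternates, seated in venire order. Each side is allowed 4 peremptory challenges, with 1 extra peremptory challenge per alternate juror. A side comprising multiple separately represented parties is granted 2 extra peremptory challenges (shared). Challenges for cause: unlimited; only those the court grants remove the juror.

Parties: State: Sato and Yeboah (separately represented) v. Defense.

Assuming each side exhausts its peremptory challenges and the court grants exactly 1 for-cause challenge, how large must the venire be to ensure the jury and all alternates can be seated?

Seats to fill: 12 + 2 alternates = 14.
Peremptories — State: 4 + 1×2 + 2 = 8; Defense: 4 + 1×2 = 6; total 14.
For-cause removals: 1.
Minimum venire: 14 + 14 + 1 = 29.

29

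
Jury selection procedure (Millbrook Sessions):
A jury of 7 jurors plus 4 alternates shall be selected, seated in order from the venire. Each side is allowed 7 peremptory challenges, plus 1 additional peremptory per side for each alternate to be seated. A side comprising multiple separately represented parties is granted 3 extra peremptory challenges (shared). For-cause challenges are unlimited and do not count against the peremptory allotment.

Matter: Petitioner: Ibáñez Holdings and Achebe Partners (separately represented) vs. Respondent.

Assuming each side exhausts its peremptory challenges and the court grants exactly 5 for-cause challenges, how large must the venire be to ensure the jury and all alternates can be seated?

Seats to fill: 7 + 4 alternates = 11.
Peremptories — Petitioner: 7 + 1×4 + 3 = 14; Respondent: 7 + 1×4 = 11; total 25.
For-cause removals: 5.
Minimum venire: 11 + 25 + 5 = 41.

41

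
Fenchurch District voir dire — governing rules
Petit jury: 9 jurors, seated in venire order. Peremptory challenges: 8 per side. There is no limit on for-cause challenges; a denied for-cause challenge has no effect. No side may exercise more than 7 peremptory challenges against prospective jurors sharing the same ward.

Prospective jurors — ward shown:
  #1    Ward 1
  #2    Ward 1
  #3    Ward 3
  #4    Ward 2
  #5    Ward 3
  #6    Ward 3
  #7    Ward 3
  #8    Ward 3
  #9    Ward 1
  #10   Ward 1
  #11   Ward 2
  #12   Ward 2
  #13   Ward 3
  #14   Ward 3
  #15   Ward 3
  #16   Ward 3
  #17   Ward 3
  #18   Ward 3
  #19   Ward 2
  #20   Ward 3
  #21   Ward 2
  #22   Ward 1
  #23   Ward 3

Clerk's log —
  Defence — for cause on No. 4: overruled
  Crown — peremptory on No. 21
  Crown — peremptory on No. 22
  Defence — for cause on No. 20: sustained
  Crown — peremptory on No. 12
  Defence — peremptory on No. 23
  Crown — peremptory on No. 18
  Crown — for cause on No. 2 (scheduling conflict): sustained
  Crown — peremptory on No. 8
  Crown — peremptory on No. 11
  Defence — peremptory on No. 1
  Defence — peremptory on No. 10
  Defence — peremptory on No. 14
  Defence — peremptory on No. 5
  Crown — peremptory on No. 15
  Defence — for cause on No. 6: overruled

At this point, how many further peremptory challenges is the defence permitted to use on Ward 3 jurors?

Defence peremptories so far: #23, #1, #10, #14, #5 — 5 of 8 used, 3 left overall.
Against Ward 3: #23, #14, #5 — 3 used; per-ward cap 7 leaves 4.
Binding limit: min(3, 4) = 3.

3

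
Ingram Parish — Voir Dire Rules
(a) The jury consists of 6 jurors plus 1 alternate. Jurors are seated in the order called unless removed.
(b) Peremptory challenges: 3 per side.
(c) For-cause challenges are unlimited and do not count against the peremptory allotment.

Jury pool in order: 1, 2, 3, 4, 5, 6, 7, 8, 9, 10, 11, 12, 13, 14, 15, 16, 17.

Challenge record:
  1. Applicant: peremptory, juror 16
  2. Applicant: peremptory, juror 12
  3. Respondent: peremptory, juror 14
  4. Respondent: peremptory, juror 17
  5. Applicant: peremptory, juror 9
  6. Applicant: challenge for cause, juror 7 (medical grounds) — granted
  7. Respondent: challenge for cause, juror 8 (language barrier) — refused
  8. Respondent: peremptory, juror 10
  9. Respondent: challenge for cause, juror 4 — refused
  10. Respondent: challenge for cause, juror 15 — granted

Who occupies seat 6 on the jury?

6

Removed: #7, #9, #10, #12, #14, #15, #16, #17. (#4, #8 stay — for-cause denied.)
Filling seats in venire order through position 6: #1, #2, #3, #4, #5, #6.
So seat 6 is #6.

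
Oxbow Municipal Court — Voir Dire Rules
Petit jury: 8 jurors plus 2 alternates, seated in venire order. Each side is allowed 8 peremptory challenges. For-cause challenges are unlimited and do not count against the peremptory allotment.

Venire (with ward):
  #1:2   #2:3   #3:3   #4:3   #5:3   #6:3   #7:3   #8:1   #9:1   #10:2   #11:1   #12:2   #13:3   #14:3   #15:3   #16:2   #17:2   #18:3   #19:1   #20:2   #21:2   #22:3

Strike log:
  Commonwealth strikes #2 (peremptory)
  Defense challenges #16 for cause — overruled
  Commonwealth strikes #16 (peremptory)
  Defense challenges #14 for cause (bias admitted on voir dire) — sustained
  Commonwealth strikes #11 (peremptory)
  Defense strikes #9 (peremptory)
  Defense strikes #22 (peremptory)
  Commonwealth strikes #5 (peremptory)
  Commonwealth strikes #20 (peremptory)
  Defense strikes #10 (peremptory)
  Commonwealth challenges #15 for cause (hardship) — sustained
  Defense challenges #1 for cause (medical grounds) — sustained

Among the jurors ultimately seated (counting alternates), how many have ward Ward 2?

Removed: #1, #2, #5, #9, #10, #11, #14, #15, #16, #20, #22.
Seated (10 incl. alternates): #3, #4, #6, #7, #8, #12, #13, #17, #18, #19.
Of those, in Ward 2: #12, #17 → 2.

2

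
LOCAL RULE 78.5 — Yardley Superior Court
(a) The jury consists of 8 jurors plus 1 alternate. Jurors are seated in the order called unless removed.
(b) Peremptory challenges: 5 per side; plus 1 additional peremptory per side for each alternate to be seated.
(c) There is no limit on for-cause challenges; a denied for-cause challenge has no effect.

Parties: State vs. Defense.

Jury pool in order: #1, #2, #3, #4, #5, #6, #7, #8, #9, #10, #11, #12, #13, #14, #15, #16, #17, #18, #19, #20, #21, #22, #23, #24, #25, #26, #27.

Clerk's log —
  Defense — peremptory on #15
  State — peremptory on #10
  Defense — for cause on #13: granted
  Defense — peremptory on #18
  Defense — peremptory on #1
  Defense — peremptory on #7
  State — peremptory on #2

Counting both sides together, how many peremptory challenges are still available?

State allotment: 5 base + 1 × 1 alternate = 6. Defense allotment: 5 base + 1 × 1 alternate = 6.
State peremptories used: #10, #2 — 2.
Defense peremptories used: #15, #18, #1, #7 — 4 (the for-cause on #13 doesn't count).
Remaining: (6 − 2) + (6 − 4) = 6.

6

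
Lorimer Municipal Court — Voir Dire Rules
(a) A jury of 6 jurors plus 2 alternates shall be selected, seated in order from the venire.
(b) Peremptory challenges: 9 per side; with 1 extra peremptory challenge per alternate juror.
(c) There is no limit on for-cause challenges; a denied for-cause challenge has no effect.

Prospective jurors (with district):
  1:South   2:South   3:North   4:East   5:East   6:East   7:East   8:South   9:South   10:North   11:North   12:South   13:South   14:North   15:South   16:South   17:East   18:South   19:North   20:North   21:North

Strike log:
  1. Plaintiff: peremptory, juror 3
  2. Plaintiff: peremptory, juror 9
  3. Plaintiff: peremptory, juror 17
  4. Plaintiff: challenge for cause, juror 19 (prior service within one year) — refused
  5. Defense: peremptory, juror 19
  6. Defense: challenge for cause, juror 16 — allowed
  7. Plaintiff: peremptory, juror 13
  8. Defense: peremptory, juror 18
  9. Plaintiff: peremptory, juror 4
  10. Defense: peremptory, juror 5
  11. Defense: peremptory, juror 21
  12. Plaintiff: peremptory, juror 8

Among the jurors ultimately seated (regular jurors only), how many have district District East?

2

Removed: #3, #4, #5, #8, #9, #13, #16, #17, #18, #19, #21.
Seated jurors 1–6: #1, #2, #6, #7, #10, #11 (alternates #12, #14 not counted).
Of those, in District East: #6, #7 → 2.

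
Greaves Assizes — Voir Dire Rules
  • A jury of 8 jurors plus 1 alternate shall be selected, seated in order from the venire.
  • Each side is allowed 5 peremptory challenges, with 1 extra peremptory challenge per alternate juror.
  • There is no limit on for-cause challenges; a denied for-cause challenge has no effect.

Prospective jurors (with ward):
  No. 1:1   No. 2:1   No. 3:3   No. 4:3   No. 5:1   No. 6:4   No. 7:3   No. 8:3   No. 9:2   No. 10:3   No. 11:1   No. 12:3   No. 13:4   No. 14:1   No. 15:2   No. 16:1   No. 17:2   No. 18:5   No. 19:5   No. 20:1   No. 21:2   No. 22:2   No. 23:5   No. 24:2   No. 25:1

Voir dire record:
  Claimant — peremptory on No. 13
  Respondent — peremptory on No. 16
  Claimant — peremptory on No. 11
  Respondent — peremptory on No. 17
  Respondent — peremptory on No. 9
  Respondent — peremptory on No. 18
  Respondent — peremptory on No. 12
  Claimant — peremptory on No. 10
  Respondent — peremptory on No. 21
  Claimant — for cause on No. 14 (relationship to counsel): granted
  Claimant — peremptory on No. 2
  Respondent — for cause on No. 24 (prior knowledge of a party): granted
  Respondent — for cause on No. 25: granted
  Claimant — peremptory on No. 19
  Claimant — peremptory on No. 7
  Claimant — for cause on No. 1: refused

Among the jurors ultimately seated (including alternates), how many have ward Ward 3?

Removed: #2, #7, #9, #10, #11, #12, #13, #14, #16, #17, #18, #19, #21, #24, #25.
Seated (9 incl. alternates): #1, #3, #4, #5, #6, #8, #15, #20, #22.
Of those, in Ward 3: #3, #4, #8 → 3.

3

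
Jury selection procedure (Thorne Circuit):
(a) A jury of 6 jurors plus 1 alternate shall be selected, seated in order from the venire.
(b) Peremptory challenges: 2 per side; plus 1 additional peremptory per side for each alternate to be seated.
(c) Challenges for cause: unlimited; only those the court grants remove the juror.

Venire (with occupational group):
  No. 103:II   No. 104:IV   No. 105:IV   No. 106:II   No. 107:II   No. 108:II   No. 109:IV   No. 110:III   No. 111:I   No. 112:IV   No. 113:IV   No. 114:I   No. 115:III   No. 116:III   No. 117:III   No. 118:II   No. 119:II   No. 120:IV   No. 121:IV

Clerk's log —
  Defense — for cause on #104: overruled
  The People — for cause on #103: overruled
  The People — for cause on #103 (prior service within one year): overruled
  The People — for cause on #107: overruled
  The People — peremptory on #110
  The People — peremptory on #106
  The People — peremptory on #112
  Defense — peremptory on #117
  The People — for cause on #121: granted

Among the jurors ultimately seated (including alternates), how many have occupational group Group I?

1

Removed: #106, #110, #112, #117, #121.
Seated (7 incl. alternates): #103, #104, #105, #107, #108, #109, #111.
Of those, in Group I: #111 → 1.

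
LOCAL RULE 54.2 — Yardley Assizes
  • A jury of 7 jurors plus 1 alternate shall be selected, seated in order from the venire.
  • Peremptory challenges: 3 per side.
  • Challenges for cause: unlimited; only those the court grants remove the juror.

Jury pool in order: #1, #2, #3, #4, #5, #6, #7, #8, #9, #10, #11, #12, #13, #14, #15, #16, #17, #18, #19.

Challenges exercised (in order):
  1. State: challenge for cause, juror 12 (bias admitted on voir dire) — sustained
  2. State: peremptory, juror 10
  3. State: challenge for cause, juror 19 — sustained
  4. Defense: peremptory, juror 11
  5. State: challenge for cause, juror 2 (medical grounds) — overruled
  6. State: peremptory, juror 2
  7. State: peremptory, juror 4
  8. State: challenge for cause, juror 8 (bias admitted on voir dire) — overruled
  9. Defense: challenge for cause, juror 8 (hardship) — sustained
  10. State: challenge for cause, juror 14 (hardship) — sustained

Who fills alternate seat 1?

15

Removed: #2, #4, #8, #10, #11, #12, #14, #19.
Filling seats in venire order through position 8: #1, #3, #5, #6, #7, #9, #13, #15.
So alternate 1 is #15.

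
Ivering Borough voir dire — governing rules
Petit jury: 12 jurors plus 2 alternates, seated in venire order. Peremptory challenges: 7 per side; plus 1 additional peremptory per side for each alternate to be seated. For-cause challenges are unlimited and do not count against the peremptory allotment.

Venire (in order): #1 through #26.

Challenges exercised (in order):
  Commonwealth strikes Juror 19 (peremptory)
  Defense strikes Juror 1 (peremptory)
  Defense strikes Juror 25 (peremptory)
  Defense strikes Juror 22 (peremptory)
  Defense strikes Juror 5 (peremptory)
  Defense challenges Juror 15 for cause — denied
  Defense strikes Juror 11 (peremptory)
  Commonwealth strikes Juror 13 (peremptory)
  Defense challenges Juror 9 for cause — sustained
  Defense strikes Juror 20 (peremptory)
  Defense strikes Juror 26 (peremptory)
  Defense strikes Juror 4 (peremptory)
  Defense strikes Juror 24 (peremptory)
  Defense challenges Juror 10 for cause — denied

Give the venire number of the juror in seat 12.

Removed: #1, #4, #5, #9, #11, #13, #19, #20, #22, #24, #25, #26. (#10, #15 stay — for-cause denied.)
Seating in order: seats 1–12 → #2, #3, #6, #7, #8, #10, #12, #14, #15, #16, #17, #18; alternates → #21, #23.
So seat 12 is #18.

18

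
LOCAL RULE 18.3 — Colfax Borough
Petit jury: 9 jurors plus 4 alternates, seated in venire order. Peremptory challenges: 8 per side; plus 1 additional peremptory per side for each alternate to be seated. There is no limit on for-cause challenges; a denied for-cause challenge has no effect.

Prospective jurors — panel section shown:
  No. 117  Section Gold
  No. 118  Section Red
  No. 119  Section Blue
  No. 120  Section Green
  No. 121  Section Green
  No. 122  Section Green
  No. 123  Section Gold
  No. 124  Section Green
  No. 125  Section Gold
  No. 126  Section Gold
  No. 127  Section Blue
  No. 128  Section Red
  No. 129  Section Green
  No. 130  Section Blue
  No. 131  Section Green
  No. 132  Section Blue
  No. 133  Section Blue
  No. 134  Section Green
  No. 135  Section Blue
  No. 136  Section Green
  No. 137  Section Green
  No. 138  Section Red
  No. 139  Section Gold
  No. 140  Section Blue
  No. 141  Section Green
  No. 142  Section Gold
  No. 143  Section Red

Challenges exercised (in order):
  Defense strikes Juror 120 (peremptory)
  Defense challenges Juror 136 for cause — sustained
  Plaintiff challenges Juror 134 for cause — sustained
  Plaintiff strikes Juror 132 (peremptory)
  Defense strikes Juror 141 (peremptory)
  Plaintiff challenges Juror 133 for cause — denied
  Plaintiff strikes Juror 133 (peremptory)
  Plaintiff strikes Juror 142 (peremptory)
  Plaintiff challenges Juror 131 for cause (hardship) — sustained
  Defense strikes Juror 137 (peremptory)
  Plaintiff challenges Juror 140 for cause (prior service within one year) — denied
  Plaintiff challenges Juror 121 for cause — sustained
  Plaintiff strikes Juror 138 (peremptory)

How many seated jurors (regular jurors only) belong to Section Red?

1

Removed: #120, #121, #131, #132, #133, #134, #136, #137, #138, #141, #142.
Seated jurors 1–9: #117, #118, #119, #122, #123, #124, #125, #126, #127 (alternates #128, #129, #130, #135 not counted).
Of those, in Section Red: #118 → 1.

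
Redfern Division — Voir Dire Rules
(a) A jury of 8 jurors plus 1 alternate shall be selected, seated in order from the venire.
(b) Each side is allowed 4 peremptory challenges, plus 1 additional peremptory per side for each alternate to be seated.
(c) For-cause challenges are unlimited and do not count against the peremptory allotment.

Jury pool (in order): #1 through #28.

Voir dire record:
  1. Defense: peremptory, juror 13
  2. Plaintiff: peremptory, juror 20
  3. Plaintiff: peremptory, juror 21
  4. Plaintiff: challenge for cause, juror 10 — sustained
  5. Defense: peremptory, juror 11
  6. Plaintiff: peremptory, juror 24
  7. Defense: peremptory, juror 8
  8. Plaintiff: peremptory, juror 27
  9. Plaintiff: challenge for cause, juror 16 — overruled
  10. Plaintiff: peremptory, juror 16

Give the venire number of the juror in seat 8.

Removed: #8, #10, #11, #13, #16, #20, #21, #24, #27.
Seating in order: seats 1–8 → #1, #2, #3, #4, #5, #6, #7, #9; alternates → #12.
So seat 8 is #9.

9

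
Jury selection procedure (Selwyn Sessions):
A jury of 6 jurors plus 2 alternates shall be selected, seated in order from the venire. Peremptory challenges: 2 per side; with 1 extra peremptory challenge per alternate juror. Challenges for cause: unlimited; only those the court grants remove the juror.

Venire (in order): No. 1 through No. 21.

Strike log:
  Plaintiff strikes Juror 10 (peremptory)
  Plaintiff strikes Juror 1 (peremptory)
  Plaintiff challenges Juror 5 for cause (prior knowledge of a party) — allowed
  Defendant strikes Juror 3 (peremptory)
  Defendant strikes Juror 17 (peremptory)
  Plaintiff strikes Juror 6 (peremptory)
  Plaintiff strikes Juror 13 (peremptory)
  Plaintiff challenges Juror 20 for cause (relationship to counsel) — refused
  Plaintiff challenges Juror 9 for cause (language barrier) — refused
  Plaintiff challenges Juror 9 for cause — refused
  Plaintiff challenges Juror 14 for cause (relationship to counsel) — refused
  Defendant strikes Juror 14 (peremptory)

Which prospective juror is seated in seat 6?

Removed: #1, #3, #5, #6, #10, #13, #14, #17. (#9, #20 stay — for-cause denied.)
Seating in order: seats 1–6 → #2, #4, #7, #8, #9, #11; alternates → #12, #15.
So seat 6 is #11.

11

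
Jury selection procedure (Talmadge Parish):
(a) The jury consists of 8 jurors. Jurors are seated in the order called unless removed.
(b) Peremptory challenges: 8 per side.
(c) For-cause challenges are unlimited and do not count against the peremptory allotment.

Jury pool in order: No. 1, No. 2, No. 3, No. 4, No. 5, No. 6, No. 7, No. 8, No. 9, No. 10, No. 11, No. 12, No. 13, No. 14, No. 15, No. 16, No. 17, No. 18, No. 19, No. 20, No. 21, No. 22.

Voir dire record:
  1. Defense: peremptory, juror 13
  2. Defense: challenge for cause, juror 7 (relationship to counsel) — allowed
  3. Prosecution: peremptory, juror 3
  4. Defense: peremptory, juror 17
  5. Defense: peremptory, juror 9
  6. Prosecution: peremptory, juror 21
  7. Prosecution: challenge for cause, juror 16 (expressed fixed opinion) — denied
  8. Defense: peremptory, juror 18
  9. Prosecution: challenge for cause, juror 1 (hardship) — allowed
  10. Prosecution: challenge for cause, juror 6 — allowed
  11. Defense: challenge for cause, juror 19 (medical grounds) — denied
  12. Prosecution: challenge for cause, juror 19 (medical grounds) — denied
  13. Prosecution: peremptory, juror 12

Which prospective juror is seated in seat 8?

15

Removed: #1, #3, #6, #7, #9, #12, #13, #17, #18, #21. (#16, #19 stay — for-cause denied.)
Seating in order: seats 1–8 → #2, #4, #5, #8, #10, #11, #14, #15.
So seat 8 is #15.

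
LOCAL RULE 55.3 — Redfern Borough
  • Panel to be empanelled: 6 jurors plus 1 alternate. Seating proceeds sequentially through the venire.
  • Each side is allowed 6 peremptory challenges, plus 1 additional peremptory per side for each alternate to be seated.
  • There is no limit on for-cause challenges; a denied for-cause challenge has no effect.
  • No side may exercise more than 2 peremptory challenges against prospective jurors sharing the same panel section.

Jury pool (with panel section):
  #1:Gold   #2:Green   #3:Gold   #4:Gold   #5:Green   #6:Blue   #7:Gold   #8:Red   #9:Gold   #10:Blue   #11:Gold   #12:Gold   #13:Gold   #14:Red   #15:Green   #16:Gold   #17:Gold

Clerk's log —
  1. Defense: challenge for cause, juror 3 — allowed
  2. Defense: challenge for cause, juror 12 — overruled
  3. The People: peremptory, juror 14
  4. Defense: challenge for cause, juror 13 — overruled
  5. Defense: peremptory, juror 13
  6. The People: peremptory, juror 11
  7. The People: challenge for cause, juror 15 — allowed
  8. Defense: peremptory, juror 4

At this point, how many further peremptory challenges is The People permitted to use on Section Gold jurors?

1

The People peremptories so far: #14, #11 — 2 of 7 used, 5 left overall.
Against Section Gold: #11 — 1 used; per-section cap 2 leaves 1.
Binding limit: min(5, 1) = 1.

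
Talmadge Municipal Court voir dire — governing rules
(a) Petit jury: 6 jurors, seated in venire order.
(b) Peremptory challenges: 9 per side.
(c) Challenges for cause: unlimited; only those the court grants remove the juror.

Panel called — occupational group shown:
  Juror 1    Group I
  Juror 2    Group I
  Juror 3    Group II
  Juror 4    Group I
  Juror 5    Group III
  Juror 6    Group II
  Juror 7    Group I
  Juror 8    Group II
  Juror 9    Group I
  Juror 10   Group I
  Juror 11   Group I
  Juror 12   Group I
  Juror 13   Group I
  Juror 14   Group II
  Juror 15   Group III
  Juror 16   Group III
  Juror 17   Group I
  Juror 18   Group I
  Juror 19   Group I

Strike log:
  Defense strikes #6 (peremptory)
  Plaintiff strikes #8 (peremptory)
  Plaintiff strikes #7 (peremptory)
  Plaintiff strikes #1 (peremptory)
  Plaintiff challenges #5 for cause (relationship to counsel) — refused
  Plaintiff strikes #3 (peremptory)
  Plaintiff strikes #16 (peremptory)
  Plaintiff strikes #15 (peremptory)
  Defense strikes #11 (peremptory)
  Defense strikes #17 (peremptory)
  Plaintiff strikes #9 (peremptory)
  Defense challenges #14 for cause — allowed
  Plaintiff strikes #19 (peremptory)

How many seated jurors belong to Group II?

0

Removed: #1, #3, #6, #7, #8, #9, #11, #14, #15, #16, #17, #19.
Seated jurors 1–6: #2, #4, #5, #10, #12, #13.
None of those are in Group II → 0.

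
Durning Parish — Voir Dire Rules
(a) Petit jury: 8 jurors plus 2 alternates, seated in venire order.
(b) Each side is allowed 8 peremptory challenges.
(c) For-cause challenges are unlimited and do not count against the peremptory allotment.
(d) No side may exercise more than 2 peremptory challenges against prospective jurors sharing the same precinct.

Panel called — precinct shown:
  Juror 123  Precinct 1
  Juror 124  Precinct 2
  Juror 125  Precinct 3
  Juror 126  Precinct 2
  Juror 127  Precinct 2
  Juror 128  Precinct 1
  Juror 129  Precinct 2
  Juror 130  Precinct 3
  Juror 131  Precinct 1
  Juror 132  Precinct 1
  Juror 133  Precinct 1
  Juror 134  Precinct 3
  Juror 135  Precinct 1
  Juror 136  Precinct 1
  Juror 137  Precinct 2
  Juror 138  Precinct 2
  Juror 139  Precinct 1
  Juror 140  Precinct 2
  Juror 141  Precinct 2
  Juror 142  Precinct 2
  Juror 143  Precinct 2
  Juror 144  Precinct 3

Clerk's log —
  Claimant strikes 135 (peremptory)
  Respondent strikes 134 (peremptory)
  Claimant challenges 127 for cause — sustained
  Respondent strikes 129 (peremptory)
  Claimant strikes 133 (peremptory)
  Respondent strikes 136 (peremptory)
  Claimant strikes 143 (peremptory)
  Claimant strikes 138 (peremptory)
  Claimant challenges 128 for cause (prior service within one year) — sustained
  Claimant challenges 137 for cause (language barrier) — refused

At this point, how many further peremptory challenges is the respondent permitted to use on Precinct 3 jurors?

1

Respondent peremptories so far: #134, #129, #136 — 3 of 8 used, 5 left overall.
Against Precinct 3: #134 — 1 used; per-precinct cap 2 leaves 1.
Binding limit: min(5, 1) = 1.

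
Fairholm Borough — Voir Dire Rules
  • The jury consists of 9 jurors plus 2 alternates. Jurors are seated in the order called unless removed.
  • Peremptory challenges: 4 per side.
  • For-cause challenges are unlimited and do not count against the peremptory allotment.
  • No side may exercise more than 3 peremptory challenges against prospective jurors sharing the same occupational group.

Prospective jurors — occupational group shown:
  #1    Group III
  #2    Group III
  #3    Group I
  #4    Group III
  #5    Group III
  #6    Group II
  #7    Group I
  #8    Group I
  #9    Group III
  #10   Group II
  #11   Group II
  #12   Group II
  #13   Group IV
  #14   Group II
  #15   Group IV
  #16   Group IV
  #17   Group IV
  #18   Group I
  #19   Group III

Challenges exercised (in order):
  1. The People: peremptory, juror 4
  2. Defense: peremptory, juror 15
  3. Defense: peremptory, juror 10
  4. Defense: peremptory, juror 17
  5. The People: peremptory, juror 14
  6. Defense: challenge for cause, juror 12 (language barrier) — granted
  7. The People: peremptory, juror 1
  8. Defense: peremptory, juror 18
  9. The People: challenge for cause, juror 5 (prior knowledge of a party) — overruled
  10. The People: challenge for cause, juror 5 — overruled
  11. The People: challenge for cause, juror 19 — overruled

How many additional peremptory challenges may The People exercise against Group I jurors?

1

The People peremptories so far: #4, #14, #1 — 3 of 4 used, 1 left overall.
Against Group I: none yet — per-group cap 3 leaves 3.
Binding limit: min(1, 3) = 1.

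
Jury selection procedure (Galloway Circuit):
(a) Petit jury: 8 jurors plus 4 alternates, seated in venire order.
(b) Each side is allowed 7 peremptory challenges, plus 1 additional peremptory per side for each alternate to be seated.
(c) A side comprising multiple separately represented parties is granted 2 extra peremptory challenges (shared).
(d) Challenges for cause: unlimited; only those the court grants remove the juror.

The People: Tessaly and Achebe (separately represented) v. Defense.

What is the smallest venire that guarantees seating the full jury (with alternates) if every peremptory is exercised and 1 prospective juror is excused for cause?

37

Seats to fill: 8 + 4 alternates = 12.
Peremptories — The People: 7 + 1×4 + 2 = 13; Defense: 7 + 1×4 = 11; total 24.
For-cause removals: 1.
Minimum venire: 12 + 24 + 1 = 37.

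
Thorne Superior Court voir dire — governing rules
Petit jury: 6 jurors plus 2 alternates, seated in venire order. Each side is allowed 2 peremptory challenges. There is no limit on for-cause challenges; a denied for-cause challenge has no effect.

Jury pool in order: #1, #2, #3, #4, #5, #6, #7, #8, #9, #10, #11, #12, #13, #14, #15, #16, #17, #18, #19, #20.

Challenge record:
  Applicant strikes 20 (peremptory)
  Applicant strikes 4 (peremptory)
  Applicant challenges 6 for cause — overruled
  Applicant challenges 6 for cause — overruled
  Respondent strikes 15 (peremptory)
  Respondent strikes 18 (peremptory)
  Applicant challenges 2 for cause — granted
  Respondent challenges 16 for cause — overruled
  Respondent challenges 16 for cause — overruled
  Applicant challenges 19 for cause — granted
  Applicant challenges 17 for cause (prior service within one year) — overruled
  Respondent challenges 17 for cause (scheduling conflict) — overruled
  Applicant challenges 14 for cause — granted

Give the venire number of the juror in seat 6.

Removed: #2, #4, #14, #15, #18, #19, #20. (#6, #16, #17 stay — for-cause denied.)
Filling seats in venire order through position 6: #1, #3, #5, #6, #7, #8.
So seat 6 is #8.

8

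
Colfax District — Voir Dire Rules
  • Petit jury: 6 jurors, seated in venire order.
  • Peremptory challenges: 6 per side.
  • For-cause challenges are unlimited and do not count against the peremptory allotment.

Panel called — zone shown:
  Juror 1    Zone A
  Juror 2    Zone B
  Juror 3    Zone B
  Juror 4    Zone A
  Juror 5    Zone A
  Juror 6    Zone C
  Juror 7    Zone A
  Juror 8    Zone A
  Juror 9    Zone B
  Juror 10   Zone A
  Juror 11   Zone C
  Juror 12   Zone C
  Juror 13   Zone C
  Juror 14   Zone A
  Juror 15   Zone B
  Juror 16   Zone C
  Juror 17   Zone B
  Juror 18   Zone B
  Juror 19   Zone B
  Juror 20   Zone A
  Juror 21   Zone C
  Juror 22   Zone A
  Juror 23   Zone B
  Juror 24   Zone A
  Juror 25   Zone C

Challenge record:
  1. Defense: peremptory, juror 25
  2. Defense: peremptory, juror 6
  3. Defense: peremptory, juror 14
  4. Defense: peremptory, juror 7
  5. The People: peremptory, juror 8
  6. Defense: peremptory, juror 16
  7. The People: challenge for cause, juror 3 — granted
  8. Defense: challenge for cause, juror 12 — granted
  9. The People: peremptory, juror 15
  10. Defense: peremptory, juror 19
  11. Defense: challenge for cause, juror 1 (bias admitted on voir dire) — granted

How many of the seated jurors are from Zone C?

Removed: #1, #3, #6, #7, #8, #12, #14, #15, #16, #19, #25.
Seated jurors 1–6: #2, #4, #5, #9, #10, #11.
Of those, in Zone C: #11 → 1.

1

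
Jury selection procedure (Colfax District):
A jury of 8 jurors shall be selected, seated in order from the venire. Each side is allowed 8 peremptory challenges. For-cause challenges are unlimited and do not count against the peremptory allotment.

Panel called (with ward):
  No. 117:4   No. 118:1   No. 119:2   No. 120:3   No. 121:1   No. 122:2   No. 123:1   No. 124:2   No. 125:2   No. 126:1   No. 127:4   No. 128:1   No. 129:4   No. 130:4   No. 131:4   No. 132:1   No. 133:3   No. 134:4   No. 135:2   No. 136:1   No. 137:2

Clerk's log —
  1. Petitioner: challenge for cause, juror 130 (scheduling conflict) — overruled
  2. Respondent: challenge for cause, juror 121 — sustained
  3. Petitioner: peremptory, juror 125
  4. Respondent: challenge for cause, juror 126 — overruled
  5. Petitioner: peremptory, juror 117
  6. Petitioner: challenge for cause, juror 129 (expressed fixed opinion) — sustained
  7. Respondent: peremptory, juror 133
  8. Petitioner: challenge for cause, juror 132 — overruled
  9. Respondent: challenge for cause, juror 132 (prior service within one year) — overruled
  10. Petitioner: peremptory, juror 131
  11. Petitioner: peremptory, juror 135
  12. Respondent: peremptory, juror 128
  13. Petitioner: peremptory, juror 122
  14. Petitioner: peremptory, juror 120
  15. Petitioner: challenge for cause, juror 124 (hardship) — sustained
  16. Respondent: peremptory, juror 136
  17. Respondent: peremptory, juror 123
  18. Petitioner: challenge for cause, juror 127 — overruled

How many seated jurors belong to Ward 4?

Removed: #117, #120, #121, #122, #123, #124, #125, #128, #129, #131, #133, #135, #136.
Seated jurors 1–8: #118, #119, #126, #127, #130, #132, #134, #137.
Of those, in Ward 4: #127, #130, #134 → 3.

3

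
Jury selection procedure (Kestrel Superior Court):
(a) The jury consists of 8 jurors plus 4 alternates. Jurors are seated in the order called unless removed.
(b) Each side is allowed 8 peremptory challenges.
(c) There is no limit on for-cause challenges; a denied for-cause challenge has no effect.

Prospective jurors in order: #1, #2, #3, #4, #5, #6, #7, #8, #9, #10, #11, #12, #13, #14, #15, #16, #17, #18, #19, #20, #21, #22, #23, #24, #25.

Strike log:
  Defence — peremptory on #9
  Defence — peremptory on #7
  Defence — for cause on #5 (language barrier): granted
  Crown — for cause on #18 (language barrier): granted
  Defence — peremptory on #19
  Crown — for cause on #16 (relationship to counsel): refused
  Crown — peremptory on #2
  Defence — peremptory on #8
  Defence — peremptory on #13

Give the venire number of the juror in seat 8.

14

Removed: #2, #5, #7, #8, #9, #13, #18, #19. (#16 stays — for-cause denied.)
Filling seats in venire order through position 8: #1, #3, #4, #6, #10, #11, #12, #14.
So seat 8 is #14.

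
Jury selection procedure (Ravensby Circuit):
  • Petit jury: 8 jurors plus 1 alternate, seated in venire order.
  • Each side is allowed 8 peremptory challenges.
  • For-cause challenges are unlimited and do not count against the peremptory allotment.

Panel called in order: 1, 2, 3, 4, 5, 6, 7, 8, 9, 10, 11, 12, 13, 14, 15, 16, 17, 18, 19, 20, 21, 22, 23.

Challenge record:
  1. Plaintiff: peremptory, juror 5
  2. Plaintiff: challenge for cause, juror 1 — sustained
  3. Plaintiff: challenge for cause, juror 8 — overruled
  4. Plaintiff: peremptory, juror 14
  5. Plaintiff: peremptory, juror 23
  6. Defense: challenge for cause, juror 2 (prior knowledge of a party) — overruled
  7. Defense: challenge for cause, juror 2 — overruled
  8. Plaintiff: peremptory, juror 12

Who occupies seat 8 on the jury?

Removed: #1, #5, #12, #14, #23. (#2, #8 stay — for-cause denied.)
Seating in order: seats 1–8 → #2, #3, #4, #6, #7, #8, #9, #10; alternates → #11.
So seat 8 is #10.

10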